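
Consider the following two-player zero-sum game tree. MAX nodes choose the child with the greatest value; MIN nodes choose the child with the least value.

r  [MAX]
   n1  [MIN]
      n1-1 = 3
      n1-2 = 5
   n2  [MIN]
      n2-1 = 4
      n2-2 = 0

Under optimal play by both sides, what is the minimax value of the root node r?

3

n1 (MIN): min(3, 5) = 3
n2 (MIN): min(4, 0) = 0
r (MAX): max(3, 0) = 3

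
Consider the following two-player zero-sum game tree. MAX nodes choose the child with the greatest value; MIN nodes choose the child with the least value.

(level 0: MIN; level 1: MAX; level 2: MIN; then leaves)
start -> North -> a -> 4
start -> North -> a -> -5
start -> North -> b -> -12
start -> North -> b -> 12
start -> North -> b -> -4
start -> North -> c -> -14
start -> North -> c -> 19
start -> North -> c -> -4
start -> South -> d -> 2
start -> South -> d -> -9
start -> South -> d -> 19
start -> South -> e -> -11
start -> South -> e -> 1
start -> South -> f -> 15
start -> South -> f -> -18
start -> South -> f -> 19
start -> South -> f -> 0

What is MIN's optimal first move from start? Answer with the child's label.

South

a (MIN): min(4, -5) = -5
b (MIN): min(-12, 12, -4) = -12
c (MIN): min(-14, 19, -4) = -14
North (MAX): max(-5, -12, -14) = -5
d (MIN): min(2, -9, 19) = -9
e (MIN): min(-11, 1) = -11
f (MIN): min(15, -18, 19, 0) = -18
South (MAX): max(-9, -11, -18) = -9
start (MIN): min(-5, -9) = -9
MIN at start wants the lowest of {North=-5, South=-9}, so chooses South.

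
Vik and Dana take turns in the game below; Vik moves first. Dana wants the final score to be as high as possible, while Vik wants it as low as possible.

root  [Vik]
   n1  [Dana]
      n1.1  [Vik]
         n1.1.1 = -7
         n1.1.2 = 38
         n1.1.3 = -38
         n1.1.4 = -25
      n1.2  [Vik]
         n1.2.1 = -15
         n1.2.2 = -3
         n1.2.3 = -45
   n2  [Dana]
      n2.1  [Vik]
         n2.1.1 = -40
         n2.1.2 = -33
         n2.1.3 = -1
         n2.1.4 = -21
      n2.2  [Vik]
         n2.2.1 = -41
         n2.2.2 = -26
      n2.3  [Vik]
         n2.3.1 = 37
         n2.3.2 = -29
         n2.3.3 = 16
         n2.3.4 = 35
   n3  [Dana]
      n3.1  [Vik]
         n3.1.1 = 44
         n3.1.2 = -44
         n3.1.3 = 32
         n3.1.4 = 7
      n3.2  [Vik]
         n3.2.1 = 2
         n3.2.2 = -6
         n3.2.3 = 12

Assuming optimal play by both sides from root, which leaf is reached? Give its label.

n1.1.3

n1.1 (Vik): min(-7, 38, -38, -25) = -38
n1.2 (Vik): min(-15, -3, -45) = -45
n1 (Dana): max(-38, -45) = -38
n2.1 (Vik): min(-40, -33, -1, -21) = -40
n2.2 (Vik): min(-41, -26) = -41
n2.3 (Vik): min(37, -29, 16, 35) = -29
n2 (Dana): max(-40, -41, -29) = -29
n3.1 (Vik): min(44, -44, 32, 7) = -44
n3.2 (Vik): min(2, -6, 12) = -6
n3 (Dana): max(-44, -6) = -6
root (Vik): min(-38, -29, -6) = -38
At root, Vik picks n1 (lowest: -38).
At n1, Dana picks n1.1 (highest: -38).
At n1.1, Vik picks n1.1.3 (lowest: -38).
Terminal value -38.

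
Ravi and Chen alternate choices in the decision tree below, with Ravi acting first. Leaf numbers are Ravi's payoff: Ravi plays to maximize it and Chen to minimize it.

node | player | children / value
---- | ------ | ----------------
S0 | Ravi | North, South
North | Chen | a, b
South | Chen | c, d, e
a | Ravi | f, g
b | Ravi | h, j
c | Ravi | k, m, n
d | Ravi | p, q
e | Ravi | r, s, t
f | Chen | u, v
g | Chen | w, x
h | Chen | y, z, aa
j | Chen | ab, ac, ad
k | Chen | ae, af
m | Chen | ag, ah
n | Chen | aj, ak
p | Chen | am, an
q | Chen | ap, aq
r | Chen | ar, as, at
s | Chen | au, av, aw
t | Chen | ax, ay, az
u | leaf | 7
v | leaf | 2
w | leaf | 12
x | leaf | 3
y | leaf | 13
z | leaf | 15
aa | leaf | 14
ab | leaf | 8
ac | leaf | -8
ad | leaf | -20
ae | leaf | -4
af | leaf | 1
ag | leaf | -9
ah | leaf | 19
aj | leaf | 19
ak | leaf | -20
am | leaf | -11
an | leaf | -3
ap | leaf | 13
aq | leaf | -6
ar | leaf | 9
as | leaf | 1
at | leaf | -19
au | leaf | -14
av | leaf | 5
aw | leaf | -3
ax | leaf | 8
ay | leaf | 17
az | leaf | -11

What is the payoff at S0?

3

f (Chen): min(7, 2) = 2
g (Chen): min(12, 3) = 3
a (Ravi): max(2, 3) = 3
h (Chen): min(13, 15, 14) = 13
j (Chen): min(8, -8, -20) = -20
b (Ravi): max(13, -20) = 13
North (Chen): min(3, 13) = 3
k (Chen): min(-4, 1) = -4
m (Chen): min(-9, 19) = -9
n (Chen): min(19, -20) = -20
c (Ravi): max(-4, -9, -20) = -4
p (Chen): min(-11, -3) = -11
q (Chen): min(13, -6) = -6
d (Ravi): max(-11, -6) = -6
r (Chen): min(9, 1, -19) = -19
s (Chen): min(-14, 5, -3) = -14
t (Chen): min(8, 17, -11) = -11
e (Ravi): max(-19, -14, -11) = -11
South (Chen): min(-4, -6, -11) = -11
S0 (Ravi): max(3, -11) = 3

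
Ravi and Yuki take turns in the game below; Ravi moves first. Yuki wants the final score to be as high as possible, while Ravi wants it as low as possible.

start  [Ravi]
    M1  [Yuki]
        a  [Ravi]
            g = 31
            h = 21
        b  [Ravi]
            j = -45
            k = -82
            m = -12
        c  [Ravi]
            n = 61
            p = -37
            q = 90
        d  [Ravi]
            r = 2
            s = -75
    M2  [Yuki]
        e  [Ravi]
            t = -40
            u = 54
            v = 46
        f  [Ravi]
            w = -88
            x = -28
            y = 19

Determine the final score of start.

-40

a (Ravi): min(31, 21) = 21
b (Ravi): min(-45, -82, -12) = -82
c (Ravi): min(61, -37, 90) = -37
d (Ravi): min(2, -75) = -75
M1 (Yuki): max(21, -82, -37, -75) = 21
e (Ravi): min(-40, 54, 46) = -40
f (Ravi): min(-88, -28, 19) = -88
M2 (Yuki): max(-40, -88) = -40
start (Ravi): min(21, -40) = -40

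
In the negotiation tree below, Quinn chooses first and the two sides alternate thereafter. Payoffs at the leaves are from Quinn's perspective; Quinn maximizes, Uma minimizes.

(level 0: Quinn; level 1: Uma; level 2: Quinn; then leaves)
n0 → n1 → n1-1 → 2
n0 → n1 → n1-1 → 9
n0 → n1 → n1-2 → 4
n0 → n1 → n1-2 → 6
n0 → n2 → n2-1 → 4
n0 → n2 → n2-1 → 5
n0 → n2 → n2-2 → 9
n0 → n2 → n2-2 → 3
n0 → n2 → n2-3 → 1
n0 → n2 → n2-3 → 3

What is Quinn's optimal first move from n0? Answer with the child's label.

n1-1 (Quinn): max(2, 9) = 9
n1-2 (Quinn): max(4, 6) = 6
n1 (Uma): min(9, 6) = 6
n2-1 (Quinn): max(4, 5) = 5
n2-2 (Quinn): max(9, 3) = 9
n2-3 (Quinn): max(1, 3) = 3
n2 (Uma): min(5, 9, 3) = 3
n0 (Quinn): max(6, 3) = 6
Quinn at n0 wants the highest of {n1=6, n2=3}, so chooses n1.

n1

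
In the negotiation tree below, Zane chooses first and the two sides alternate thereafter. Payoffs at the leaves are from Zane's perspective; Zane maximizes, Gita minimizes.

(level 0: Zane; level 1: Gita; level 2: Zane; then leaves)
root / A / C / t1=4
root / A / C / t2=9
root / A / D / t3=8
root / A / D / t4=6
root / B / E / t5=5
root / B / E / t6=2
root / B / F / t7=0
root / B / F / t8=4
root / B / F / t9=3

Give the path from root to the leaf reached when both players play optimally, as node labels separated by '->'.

C (Zane): max(4, 9) = 9
D (Zane): max(8, 6) = 8
A (Gita): min(9, 8) = 8
E (Zane): max(5, 2) = 5
F (Zane): max(0, 4, 3) = 4
B (Gita): min(5, 4) = 4
root (Zane): max(8, 4) = 8
At root, Zane picks A (highest: 8).
At A, Gita picks D (lowest: 8).
At D, Zane picks t3 (highest: 8).
Terminal value 8.

root -> A -> D -> t3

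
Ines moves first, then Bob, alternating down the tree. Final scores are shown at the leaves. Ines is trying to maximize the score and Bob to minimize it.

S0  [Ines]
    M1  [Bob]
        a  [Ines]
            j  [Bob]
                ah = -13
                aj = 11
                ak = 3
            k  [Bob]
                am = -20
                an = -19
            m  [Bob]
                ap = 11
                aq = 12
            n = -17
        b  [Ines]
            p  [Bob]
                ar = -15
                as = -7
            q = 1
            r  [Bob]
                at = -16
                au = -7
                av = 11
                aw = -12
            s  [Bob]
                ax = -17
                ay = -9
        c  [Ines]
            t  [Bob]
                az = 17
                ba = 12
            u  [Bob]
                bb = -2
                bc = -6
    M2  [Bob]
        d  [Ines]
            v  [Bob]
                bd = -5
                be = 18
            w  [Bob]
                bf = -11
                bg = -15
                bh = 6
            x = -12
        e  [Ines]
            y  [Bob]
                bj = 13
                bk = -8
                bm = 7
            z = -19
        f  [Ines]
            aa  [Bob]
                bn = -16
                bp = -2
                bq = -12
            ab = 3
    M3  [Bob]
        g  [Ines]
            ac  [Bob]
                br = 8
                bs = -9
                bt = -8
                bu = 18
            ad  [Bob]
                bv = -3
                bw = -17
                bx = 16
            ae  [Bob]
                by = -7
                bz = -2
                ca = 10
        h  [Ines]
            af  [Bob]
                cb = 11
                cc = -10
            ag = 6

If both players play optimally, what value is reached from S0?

1

j (Bob): min(-13, 11, 3) = -13
k (Bob): min(-20, -19) = -20
m (Bob): min(11, 12) = 11
a (Ines): max(-13, -20, 11, -17) = 11
p (Bob): min(-15, -7) = -15
r (Bob): min(-16, -7, 11, -12) = -16
s (Bob): min(-17, -9) = -17
b (Ines): max(-15, 1, -16, -17) = 1
t (Bob): min(17, 12) = 12
u (Bob): min(-2, -6) = -6
c (Ines): max(12, -6) = 12
M1 (Bob): min(11, 1, 12) = 1
v (Bob): min(-5, 18) = -5
w (Bob): min(-11, -15, 6) = -15
d (Ines): max(-5, -15, -12) = -5
y (Bob): min(13, -8, 7) = -8
e (Ines): max(-8, -19) = -8
aa (Bob): min(-16, -2, -12) = -16
f (Ines): max(-16, 3) = 3
M2 (Bob): min(-5, -8, 3) = -8
ac (Bob): min(8, -9, -8, 18) = -9
ad (Bob): min(-3, -17, 16) = -17
ae (Bob): min(-7, -2, 10) = -7
g (Ines): max(-9, -17, -7) = -7
af (Bob): min(11, -10) = -10
h (Ines): max(-10, 6) = 6
M3 (Bob): min(-7, 6) = -7
S0 (Ines): max(1, -8, -7) = 1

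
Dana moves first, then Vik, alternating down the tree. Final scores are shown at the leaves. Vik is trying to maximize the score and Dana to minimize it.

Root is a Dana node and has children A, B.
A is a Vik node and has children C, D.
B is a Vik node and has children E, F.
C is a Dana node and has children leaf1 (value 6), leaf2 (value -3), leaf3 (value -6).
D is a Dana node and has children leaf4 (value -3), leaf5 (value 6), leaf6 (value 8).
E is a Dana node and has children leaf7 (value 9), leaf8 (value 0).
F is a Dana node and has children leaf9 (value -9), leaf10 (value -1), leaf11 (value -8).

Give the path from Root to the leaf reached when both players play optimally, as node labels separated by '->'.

Root -> A -> D -> leaf4

C (Dana): min(6, -3, -6) = -6
D (Dana): min(-3, 6, 8) = -3
A (Vik): max(-6, -3) = -3
E (Dana): min(9, 0) = 0
F (Dana): min(-9, -1, -8) = -9
B (Vik): max(0, -9) = 0
Root (Dana): min(-3, 0) = -3
At Root, Dana picks A (lowest: -3).
At A, Vik picks D (highest: -3).
At D, Dana picks leaf4 (lowest: -3).
Terminal value -3.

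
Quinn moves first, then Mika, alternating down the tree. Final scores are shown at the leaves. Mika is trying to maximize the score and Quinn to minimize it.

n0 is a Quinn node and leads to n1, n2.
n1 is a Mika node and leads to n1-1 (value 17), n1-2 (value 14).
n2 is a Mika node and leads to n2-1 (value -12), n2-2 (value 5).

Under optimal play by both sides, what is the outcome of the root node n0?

n1 (Mika): max(17, 14) = 17
n2 (Mika): max(-12, 5) = 5
n0 (Quinn): min(17, 5) = 5

5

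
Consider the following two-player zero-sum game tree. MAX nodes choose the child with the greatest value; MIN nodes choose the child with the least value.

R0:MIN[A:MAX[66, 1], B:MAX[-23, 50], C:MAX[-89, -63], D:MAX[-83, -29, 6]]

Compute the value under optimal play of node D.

6

D (MAX): max(-83, -29, 6) = 6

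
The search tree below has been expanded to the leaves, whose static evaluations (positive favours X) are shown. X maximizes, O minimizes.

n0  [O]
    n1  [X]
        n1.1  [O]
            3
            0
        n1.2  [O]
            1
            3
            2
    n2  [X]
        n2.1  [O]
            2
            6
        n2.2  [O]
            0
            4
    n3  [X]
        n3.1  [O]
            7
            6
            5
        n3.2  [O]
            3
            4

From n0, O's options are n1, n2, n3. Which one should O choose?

n1

n1.1 (O): min(3, 0) = 0
n1.2 (O): min(1, 3, 2) = 1
n1 (X): max(0, 1) = 1
n2.1 (O): min(2, 6) = 2
n2.2 (O): min(0, 4) = 0
n2 (X): max(2, 0) = 2
n3.1 (O): min(7, 6, 5) = 5
n3.2 (O): min(3, 4) = 3
n3 (X): max(5, 3) = 5
n0 (O): min(1, 2, 5) = 1
O at n0 wants the lowest of {n1=1, n2=2, n3=5}, so chooses n1.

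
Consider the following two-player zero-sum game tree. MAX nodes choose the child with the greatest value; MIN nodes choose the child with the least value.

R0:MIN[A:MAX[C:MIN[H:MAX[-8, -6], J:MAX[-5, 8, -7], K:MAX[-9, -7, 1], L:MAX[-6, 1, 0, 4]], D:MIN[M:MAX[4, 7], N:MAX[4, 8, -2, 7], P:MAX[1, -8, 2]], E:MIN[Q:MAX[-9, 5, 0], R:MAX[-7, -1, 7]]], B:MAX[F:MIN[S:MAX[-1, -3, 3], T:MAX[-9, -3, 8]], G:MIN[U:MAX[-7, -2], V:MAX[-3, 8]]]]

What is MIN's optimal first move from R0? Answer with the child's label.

B

H (MAX): max(-8, -6) = -6
J (MAX): max(-5, 8, -7) = 8
K (MAX): max(-9, -7, 1) = 1
L (MAX): max(-6, 1, 0, 4) = 4
C (MIN): min(-6, 8, 1, 4) = -6
M (MAX): max(4, 7) = 7
N (MAX): max(4, 8, -2, 7) = 8
P (MAX): max(1, -8, 2) = 2
D (MIN): min(7, 8, 2) = 2
Q (MAX): max(-9, 5, 0) = 5
R (MAX): max(-7, -1, 7) = 7
E (MIN): min(5, 7) = 5
A (MAX): max(-6, 2, 5) = 5
S (MAX): max(-1, -3, 3) = 3
T (MAX): max(-9, -3, 8) = 8
F (MIN): min(3, 8) = 3
U (MAX): max(-7, -2) = -2
V (MAX): max(-3, 8) = 8
G (MIN): min(-2, 8) = -2
B (MAX): max(3, -2) = 3
R0 (MIN): min(5, 3) = 3
MIN at R0 wants the lowest of {A=5, B=3}, so chooses B.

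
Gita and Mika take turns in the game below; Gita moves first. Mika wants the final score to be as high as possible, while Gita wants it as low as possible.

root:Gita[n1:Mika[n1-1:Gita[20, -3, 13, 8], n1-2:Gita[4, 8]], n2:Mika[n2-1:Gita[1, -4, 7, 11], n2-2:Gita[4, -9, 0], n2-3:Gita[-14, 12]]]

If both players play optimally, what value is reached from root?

n1-1 (Gita): min(20, -3, 13, 8) = -3
n1-2 (Gita): min(4, 8) = 4
n1 (Mika): max(-3, 4) = 4
n2-1 (Gita): min(1, -4, 7, 11) = -4
n2-2 (Gita): min(4, -9, 0) = -9
n2-3 (Gita): min(-14, 12) = -14
n2 (Mika): max(-4, -9, -14) = -4
root (Gita): min(4, -4) = -4

-4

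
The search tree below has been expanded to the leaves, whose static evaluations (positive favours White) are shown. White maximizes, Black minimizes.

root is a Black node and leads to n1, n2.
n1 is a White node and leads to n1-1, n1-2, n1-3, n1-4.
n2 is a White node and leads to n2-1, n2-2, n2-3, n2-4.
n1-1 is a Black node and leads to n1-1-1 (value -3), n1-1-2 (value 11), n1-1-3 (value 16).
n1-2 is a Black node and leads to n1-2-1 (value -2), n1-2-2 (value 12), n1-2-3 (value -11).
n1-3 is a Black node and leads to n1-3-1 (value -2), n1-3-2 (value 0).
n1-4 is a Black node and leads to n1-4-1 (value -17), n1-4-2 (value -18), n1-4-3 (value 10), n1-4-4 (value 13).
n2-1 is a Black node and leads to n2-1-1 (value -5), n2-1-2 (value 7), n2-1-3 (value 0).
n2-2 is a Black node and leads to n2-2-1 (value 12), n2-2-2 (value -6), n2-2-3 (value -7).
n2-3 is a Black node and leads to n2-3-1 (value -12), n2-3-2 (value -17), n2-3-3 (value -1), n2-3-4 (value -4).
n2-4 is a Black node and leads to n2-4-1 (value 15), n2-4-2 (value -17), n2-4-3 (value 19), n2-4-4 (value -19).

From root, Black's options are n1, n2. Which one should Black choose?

n1-1 (Black): min(-3, 11, 16) = -3
n1-2 (Black): min(-2, 12, -11) = -11
n1-3 (Black): min(-2, 0) = -2
n1-4 (Black): min(-17, -18, 10, 13) = -18
n1 (White): max(-3, -11, -2, -18) = -2
n2-1 (Black): min(-5, 7, 0) = -5
n2-2 (Black): min(12, -6, -7) = -7
n2-3 (Black): min(-12, -17, -1, -4) = -17
n2-4 (Black): min(15, -17, 19, -19) = -19
n2 (White): max(-5, -7, -17, -19) = -5
root (Black): min(-2, -5) = -5
Black at root wants the lowest of {n1=-2, n2=-5}, so chooses n2.

n2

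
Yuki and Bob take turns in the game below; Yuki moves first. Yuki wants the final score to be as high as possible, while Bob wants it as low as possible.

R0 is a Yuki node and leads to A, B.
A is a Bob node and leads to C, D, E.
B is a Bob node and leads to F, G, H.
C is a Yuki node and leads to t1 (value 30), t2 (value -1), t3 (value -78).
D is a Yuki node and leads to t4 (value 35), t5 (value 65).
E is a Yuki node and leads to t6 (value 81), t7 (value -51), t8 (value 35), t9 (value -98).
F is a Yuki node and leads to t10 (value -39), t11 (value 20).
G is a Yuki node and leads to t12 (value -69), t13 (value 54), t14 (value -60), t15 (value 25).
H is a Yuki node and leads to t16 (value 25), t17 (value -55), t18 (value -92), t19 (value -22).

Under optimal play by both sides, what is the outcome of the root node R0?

30

C (Yuki): max(30, -1, -78) = 30
D (Yuki): max(35, 65) = 65
E (Yuki): max(81, -51, 35, -98) = 81
A (Bob): min(30, 65, 81) = 30
F (Yuki): max(-39, 20) = 20
G (Yuki): max(-69, 54, -60, 25) = 54
H (Yuki): max(25, -55, -92, -22) = 25
B (Bob): min(20, 54, 25) = 20
R0 (Yuki): max(30, 20) = 30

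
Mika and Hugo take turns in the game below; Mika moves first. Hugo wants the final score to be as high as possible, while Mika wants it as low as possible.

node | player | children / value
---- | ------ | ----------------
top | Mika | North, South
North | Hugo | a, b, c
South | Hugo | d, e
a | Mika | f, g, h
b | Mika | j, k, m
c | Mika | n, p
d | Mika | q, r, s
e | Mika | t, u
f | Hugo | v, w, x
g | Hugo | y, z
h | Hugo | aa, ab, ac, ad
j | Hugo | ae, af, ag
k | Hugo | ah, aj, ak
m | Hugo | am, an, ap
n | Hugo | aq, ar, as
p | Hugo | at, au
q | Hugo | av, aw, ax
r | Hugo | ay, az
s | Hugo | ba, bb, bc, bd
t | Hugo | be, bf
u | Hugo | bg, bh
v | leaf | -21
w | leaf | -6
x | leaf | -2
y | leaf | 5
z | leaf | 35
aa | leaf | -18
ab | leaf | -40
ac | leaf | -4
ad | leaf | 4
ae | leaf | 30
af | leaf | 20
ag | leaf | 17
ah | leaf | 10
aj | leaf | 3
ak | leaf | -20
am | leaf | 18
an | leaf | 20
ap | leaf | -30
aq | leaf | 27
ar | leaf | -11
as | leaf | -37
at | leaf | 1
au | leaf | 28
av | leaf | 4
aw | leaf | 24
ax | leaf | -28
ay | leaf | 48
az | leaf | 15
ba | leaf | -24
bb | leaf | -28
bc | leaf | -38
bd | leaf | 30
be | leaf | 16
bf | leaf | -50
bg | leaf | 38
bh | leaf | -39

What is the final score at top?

f (Hugo): max(-21, -6, -2) = -2
g (Hugo): max(5, 35) = 35
h (Hugo): max(-18, -40, -4, 4) = 4
a (Mika): min(-2, 35, 4) = -2
j (Hugo): max(30, 20, 17) = 30
k (Hugo): max(10, 3, -20) = 10
m (Hugo): max(18, 20, -30) = 20
b (Mika): min(30, 10, 20) = 10
n (Hugo): max(27, -11, -37) = 27
p (Hugo): max(1, 28) = 28
c (Mika): min(27, 28) = 27
North (Hugo): max(-2, 10, 27) = 27
q (Hugo): max(4, 24, -28) = 24
r (Hugo): max(48, 15) = 48
s (Hugo): max(-24, -28, -38, 30) = 30
d (Mika): min(24, 48, 30) = 24
t (Hugo): max(16, -50) = 16
u (Hugo): max(38, -39) = 38
e (Mika): min(16, 38) = 16
South (Hugo): max(24, 16) = 24
top (Mika): min(27, 24) = 24

24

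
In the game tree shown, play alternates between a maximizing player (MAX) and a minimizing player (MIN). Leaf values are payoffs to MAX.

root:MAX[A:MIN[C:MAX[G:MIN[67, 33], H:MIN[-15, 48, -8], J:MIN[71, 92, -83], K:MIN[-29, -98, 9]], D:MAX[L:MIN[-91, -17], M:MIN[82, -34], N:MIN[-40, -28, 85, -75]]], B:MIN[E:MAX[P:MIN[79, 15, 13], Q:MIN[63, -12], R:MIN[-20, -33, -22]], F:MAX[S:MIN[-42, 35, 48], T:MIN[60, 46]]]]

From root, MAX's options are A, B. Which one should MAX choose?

B

G (MIN): min(67, 33) = 33
H (MIN): min(-15, 48, -8) = -15
J (MIN): min(71, 92, -83) = -83
K (MIN): min(-29, -98, 9) = -98
C (MAX): max(33, -15, -83, -98) = 33
L (MIN): min(-91, -17) = -91
M (MIN): min(82, -34) = -34
N (MIN): min(-40, -28, 85, -75) = -75
D (MAX): max(-91, -34, -75) = -34
A (MIN): min(33, -34) = -34
P (MIN): min(79, 15, 13) = 13
Q (MIN): min(63, -12) = -12
R (MIN): min(-20, -33, -22) = -33
E (MAX): max(13, -12, -33) = 13
S (MIN): min(-42, 35, 48) = -42
T (MIN): min(60, 46) = 46
F (MAX): max(-42, 46) = 46
B (MIN): min(13, 46) = 13
root (MAX): max(-34, 13) = 13
MAX at root wants the highest of {A=-34, B=13}, so chooses B.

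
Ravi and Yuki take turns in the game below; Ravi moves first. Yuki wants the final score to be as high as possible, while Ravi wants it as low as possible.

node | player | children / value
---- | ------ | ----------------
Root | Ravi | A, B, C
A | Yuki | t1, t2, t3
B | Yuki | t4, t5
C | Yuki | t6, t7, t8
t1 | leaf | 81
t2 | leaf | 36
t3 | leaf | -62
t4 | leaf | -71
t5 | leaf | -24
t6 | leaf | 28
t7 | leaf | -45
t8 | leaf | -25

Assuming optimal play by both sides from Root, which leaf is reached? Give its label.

t5

A (Yuki): max(81, 36, -62) = 81
B (Yuki): max(-71, -24) = -24
C (Yuki): max(28, -45, -25) = 28
Root (Ravi): min(81, -24, 28) = -24
At Root, Ravi picks B (lowest: -24).
At B, Yuki picks t5 (highest: -24).
Terminal value -24.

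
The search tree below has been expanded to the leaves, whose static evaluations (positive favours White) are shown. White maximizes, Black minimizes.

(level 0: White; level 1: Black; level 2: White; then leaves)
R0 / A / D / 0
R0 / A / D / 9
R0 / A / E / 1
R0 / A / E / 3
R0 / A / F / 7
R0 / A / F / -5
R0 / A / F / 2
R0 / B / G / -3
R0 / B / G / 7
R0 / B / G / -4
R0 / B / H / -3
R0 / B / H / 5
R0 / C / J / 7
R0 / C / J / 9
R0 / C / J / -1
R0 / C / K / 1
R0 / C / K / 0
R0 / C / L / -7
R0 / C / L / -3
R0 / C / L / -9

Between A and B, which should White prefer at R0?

B

D (White): max(0, 9) = 9
E (White): max(1, 3) = 3
F (White): max(7, -5, 2) = 7
A (Black): min(9, 3, 7) = 3
G (White): max(-3, 7, -4) = 7
H (White): max(-3, 5) = 5
B (Black): min(7, 5) = 5
White prefers the higher value; A=3, B=5. B is better since 5 > 3.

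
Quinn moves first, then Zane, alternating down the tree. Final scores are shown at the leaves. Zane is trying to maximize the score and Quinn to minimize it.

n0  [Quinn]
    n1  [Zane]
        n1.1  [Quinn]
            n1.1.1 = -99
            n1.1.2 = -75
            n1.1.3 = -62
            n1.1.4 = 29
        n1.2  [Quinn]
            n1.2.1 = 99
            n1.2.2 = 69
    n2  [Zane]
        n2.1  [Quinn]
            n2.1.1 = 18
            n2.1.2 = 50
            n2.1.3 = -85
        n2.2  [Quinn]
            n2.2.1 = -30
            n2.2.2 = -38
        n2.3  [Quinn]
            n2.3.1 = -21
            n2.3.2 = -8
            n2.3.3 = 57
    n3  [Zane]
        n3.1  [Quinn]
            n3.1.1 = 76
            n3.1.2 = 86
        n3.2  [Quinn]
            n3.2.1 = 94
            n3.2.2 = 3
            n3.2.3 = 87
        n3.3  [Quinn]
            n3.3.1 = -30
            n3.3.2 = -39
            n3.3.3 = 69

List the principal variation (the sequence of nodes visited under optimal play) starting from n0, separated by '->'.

n0 -> n2 -> n2.3 -> n2.3.1

n1.1 (Quinn): min(-99, -75, -62, 29) = -99
n1.2 (Quinn): min(99, 69) = 69
n1 (Zane): max(-99, 69) = 69
n2.1 (Quinn): min(18, 50, -85) = -85
n2.2 (Quinn): min(-30, -38) = -38
n2.3 (Quinn): min(-21, -8, 57) = -21
n2 (Zane): max(-85, -38, -21) = -21
n3.1 (Quinn): min(76, 86) = 76
n3.2 (Quinn): min(94, 3, 87) = 3
n3.3 (Quinn): min(-30, -39, 69) = -39
n3 (Zane): max(76, 3, -39) = 76
n0 (Quinn): min(69, -21, 76) = -21
At n0, Quinn picks n2 (lowest: -21).
At n2, Zane picks n2.3 (highest: -21).
At n2.3, Quinn picks n2.3.1 (lowest: -21).
Terminal value -21.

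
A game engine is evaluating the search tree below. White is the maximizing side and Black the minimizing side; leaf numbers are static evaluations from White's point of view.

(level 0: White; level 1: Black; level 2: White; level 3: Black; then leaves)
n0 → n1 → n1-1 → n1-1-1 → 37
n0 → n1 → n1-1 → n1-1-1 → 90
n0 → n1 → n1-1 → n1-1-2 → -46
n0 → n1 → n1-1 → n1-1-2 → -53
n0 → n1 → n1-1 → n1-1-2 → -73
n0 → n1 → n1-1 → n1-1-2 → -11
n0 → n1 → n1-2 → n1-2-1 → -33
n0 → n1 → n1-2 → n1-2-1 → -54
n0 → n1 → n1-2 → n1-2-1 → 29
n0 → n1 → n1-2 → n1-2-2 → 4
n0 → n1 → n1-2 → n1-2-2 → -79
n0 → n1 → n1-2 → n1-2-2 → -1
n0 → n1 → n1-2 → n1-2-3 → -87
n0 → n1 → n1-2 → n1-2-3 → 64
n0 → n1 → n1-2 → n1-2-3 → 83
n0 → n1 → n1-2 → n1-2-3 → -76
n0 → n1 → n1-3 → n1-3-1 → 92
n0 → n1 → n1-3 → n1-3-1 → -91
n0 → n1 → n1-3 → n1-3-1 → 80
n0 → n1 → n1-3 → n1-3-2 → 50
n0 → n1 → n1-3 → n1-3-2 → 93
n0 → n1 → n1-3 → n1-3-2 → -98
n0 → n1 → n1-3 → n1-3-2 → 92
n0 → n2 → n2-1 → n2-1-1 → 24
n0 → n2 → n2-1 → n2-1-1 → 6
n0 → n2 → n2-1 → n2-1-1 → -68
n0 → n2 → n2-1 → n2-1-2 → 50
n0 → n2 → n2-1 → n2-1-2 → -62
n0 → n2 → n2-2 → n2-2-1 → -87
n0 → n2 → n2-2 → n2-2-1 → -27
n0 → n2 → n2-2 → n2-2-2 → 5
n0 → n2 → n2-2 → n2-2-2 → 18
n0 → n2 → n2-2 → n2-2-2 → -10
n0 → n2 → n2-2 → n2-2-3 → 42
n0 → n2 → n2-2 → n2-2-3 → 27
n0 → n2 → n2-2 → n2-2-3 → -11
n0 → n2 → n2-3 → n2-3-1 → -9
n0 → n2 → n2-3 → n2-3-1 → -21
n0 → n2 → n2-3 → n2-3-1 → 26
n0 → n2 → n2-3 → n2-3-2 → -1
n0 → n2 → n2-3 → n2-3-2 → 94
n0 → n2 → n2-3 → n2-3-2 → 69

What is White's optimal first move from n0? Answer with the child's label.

n1-1-1 (Black): min(37, 90) = 37
n1-1-2 (Black): min(-46, -53, -73, -11) = -73
n1-1 (White): max(37, -73) = 37
n1-2-1 (Black): min(-33, -54, 29) = -54
n1-2-2 (Black): min(4, -79, -1) = -79
n1-2-3 (Black): min(-87, 64, 83, -76) = -87
n1-2 (White): max(-54, -79, -87) = -54
n1-3-1 (Black): min(92, -91, 80) = -91
n1-3-2 (Black): min(50, 93, -98, 92) = -98
n1-3 (White): max(-91, -98) = -91
n1 (Black): min(37, -54, -91) = -91
n2-1-1 (Black): min(24, 6, -68) = -68
n2-1-2 (Black): min(50, -62) = -62
n2-1 (White): max(-68, -62) = -62
n2-2-1 (Black): min(-87, -27) = -87
n2-2-2 (Black): min(5, 18, -10) = -10
n2-2-3 (Black): min(42, 27, -11) = -11
n2-2 (White): max(-87, -10, -11) = -10
n2-3-1 (Black): min(-9, -21, 26) = -21
n2-3-2 (Black): min(-1, 94, 69) = -1
n2-3 (White): max(-21, -1) = -1
n2 (Black): min(-62, -10, -1) = -62
n0 (White): max(-91, -62) = -62
White at n0 wants the highest of {n1=-91, n2=-62}, so chooses n2.

n2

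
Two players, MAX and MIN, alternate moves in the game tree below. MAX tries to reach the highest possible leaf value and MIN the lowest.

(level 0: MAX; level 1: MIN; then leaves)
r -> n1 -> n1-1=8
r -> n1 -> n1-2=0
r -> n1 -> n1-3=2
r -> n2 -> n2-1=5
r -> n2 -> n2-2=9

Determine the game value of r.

n1 (MIN): min(8, 0, 2) = 0
n2 (MIN): min(5, 9) = 5
r (MAX): max(0, 5) = 5

5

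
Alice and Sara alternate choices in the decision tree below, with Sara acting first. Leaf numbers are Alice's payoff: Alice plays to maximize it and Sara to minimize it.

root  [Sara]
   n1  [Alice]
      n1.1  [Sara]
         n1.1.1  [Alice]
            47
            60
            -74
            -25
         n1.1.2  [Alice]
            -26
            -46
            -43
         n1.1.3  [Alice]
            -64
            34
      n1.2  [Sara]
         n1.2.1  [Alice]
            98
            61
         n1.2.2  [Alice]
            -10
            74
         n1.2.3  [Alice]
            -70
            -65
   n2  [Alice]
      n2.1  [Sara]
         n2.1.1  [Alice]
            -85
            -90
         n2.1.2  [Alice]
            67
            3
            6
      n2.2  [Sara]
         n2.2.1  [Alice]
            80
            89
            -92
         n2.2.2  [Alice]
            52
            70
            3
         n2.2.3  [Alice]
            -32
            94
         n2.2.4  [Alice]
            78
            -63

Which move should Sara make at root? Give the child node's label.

n1.1.1 (Alice): max(47, 60, -74, -25) = 60
n1.1.2 (Alice): max(-26, -46, -43) = -26
n1.1.3 (Alice): max(-64, 34) = 34
n1.1 (Sara): min(60, -26, 34) = -26
n1.2.1 (Alice): max(98, 61) = 98
n1.2.2 (Alice): max(-10, 74) = 74
n1.2.3 (Alice): max(-70, -65) = -65
n1.2 (Sara): min(98, 74, -65) = -65
n1 (Alice): max(-26, -65) = -26
n2.1.1 (Alice): max(-85, -90) = -85
n2.1.2 (Alice): max(67, 3, 6) = 67
n2.1 (Sara): min(-85, 67) = -85
n2.2.1 (Alice): max(80, 89, -92) = 89
n2.2.2 (Alice): max(52, 70, 3) = 70
n2.2.3 (Alice): max(-32, 94) = 94
n2.2.4 (Alice): max(78, -63) = 78
n2.2 (Sara): min(89, 70, 94, 78) = 70
n2 (Alice): max(-85, 70) = 70
root (Sara): min(-26, 70) = -26
Sara at root wants the lowest of {n1=-26, n2=70}, so chooses n1.

n1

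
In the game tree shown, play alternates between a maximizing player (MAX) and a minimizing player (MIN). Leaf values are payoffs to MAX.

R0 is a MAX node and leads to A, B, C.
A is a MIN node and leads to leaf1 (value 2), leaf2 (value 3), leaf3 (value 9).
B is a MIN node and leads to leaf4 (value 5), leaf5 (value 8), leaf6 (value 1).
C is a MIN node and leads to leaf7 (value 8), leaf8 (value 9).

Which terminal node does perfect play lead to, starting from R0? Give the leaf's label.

A (MIN): min(2, 3, 9) = 2
B (MIN): min(5, 8, 1) = 1
C (MIN): min(8, 9) = 8
R0 (MAX): max(2, 1, 8) = 8
At R0, MAX picks C (highest: 8).
At C, MIN picks leaf7 (lowest: 8).
Terminal value 8.

leaf7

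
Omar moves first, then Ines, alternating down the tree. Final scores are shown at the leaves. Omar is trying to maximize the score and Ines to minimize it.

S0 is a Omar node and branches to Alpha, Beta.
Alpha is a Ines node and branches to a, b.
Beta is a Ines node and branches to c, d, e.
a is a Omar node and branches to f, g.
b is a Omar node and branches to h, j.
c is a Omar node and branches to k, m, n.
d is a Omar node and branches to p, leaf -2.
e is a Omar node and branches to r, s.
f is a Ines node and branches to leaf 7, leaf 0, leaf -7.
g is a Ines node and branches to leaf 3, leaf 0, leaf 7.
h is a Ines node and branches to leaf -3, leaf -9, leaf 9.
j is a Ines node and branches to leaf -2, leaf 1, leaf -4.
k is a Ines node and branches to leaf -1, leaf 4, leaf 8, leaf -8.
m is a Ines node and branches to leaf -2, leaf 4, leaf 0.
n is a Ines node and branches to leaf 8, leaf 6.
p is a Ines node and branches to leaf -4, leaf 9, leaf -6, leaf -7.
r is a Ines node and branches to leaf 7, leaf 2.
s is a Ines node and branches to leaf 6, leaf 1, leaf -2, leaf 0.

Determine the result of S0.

-2

f (Ines): min(7, 0, -7) = -7
g (Ines): min(3, 0, 7) = 0
a (Omar): max(-7, 0) = 0
h (Ines): min(-3, -9, 9) = -9
j (Ines): min(-2, 1, -4) = -4
b (Omar): max(-9, -4) = -4
Alpha (Ines): min(0, -4) = -4
k (Ines): min(-1, 4, 8, -8) = -8
m (Ines): min(-2, 4, 0) = -2
n (Ines): min(8, 6) = 6
c (Omar): max(-8, -2, 6) = 6
p (Ines): min(-4, 9, -6, -7) = -7
d (Omar): max(-7, -2) = -2
r (Ines): min(7, 2) = 2
s (Ines): min(6, 1, -2, 0) = -2
e (Omar): max(2, -2) = 2
Beta (Ines): min(6, -2, 2) = -2
S0 (Omar): max(-4, -2) = -2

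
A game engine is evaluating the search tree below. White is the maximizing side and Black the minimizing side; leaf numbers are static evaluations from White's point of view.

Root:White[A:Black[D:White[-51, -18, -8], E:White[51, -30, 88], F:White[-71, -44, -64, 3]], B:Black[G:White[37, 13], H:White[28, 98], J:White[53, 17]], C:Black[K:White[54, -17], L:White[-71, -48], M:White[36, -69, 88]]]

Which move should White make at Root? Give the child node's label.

B

D (White): max(-51, -18, -8) = -8
E (White): max(51, -30, 88) = 88
F (White): max(-71, -44, -64, 3) = 3
A (Black): min(-8, 88, 3) = -8
G (White): max(37, 13) = 37
H (White): max(28, 98) = 98
J (White): max(53, 17) = 53
B (Black): min(37, 98, 53) = 37
K (White): max(54, -17) = 54
L (White): max(-71, -48) = -48
M (White): max(36, -69, 88) = 88
C (Black): min(54, -48, 88) = -48
Root (White): max(-8, 37, -48) = 37
White at Root wants the highest of {A=-8, B=37, C=-48}, so chooses B.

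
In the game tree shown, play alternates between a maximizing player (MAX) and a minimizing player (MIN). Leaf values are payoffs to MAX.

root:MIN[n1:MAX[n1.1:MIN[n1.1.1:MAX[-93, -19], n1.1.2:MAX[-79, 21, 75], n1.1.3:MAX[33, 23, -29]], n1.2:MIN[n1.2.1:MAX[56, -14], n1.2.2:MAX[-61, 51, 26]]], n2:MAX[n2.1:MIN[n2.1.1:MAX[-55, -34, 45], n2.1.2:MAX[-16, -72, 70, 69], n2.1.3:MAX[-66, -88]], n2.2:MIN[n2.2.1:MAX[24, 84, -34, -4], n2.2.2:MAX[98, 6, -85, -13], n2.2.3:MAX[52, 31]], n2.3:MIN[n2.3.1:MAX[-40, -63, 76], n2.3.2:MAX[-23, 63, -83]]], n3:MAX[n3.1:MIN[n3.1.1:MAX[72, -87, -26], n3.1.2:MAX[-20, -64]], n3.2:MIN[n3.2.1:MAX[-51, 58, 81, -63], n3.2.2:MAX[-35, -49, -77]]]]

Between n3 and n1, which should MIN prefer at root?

n3

n3.1.1 (MAX): max(72, -87, -26) = 72
n3.1.2 (MAX): max(-20, -64) = -20
n3.1 (MIN): min(72, -20) = -20
n3.2.1 (MAX): max(-51, 58, 81, -63) = 81
n3.2.2 (MAX): max(-35, -49, -77) = -35
n3.2 (MIN): min(81, -35) = -35
n3 (MAX): max(-20, -35) = -20
n1.1.1 (MAX): max(-93, -19) = -19
n1.1.2 (MAX): max(-79, 21, 75) = 75
n1.1.3 (MAX): max(33, 23, -29) = 33
n1.1 (MIN): min(-19, 75, 33) = -19
n1.2.1 (MAX): max(56, -14) = 56
n1.2.2 (MAX): max(-61, 51, 26) = 51
n1.2 (MIN): min(56, 51) = 51
n1 (MAX): max(-19, 51) = 51
MIN prefers the lower value; n3=-20, n1=51. n3 is better since -20 < 51.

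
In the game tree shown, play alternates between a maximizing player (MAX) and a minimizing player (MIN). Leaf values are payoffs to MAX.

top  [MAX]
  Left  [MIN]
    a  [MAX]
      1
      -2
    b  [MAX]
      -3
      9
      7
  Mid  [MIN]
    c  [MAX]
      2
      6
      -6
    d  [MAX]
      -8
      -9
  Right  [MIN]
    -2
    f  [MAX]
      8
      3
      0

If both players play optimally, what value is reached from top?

a (MAX): max(1, -2) = 1
b (MAX): max(-3, 9, 7) = 9
Left (MIN): min(1, 9) = 1
c (MAX): max(2, 6, -6) = 6
d (MAX): max(-8, -9) = -8
Mid (MIN): min(6, -8) = -8
f (MAX): max(8, 3, 0) = 8
Right (MIN): min(-2, 8) = -2
top (MAX): max(1, -8, -2) = 1

1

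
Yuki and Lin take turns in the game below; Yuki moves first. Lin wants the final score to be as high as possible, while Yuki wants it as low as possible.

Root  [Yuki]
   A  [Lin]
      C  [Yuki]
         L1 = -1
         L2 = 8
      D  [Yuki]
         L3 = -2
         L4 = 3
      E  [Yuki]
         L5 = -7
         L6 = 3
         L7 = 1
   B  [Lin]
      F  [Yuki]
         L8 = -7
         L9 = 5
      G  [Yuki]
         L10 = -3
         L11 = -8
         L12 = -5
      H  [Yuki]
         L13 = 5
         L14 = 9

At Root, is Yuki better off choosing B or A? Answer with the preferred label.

A

F (Yuki): min(-7, 5) = -7
G (Yuki): min(-3, -8, -5) = -8
H (Yuki): min(5, 9) = 5
B (Lin): max(-7, -8, 5) = 5
C (Yuki): min(-1, 8) = -1
D (Yuki): min(-2, 3) = -2
E (Yuki): min(-7, 3, 1) = -7
A (Lin): max(-1, -2, -7) = -1
Yuki prefers the lower value; B=5, A=-1. A is better since -1 < 5.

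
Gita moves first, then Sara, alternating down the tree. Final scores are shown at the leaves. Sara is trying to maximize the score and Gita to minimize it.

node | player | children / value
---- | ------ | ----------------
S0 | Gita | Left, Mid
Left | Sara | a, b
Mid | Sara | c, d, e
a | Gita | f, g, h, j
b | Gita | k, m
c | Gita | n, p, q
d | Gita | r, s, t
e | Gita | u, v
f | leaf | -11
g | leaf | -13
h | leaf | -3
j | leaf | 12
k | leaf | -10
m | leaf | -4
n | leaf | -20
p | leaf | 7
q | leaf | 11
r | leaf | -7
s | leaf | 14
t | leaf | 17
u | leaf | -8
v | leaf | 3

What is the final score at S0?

-10

a (Gita): min(-11, -13, -3, 12) = -13
b (Gita): min(-10, -4) = -10
Left (Sara): max(-13, -10) = -10
c (Gita): min(-20, 7, 11) = -20
d (Gita): min(-7, 14, 17) = -7
e (Gita): min(-8, 3) = -8
Mid (Sara): max(-20, -7, -8) = -7
S0 (Gita): min(-10, -7) = -10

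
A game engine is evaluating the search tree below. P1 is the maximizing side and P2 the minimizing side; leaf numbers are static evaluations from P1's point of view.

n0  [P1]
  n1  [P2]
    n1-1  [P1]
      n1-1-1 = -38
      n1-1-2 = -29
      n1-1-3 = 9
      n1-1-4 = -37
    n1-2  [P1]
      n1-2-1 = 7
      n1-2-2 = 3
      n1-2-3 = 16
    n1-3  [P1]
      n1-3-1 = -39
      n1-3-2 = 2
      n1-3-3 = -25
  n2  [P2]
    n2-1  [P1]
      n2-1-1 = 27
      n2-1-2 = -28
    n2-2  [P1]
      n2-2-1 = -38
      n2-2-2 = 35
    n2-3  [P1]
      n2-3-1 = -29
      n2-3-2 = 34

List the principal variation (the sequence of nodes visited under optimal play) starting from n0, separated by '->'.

n0 -> n2 -> n2-1 -> n2-1-1

n1-1 (P1): max(-38, -29, 9, -37) = 9
n1-2 (P1): max(7, 3, 16) = 16
n1-3 (P1): max(-39, 2, -25) = 2
n1 (P2): min(9, 16, 2) = 2
n2-1 (P1): max(27, -28) = 27
n2-2 (P1): max(-38, 35) = 35
n2-3 (P1): max(-29, 34) = 34
n2 (P2): min(27, 35, 34) = 27
n0 (P1): max(2, 27) = 27
At n0, P1 picks n2 (highest: 27).
At n2, P2 picks n2-1 (lowest: 27).
At n2-1, P1 picks n2-1-1 (highest: 27).
Terminal value 27.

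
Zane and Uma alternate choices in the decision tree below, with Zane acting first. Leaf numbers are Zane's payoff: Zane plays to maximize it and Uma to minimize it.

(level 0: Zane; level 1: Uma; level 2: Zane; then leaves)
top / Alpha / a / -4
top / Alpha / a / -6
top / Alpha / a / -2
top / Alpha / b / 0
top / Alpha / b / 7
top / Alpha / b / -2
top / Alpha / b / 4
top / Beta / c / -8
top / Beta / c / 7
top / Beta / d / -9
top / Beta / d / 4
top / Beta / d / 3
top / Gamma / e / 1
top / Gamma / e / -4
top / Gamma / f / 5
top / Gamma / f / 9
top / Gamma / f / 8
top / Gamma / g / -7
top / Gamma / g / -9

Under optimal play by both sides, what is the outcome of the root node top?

a (Zane): max(-4, -6, -2) = -2
b (Zane): max(0, 7, -2, 4) = 7
Alpha (Uma): min(-2, 7) = -2
c (Zane): max(-8, 7) = 7
d (Zane): max(-9, 4, 3) = 4
Beta (Uma): min(7, 4) = 4
e (Zane): max(1, -4) = 1
f (Zane): max(5, 9, 8) = 9
g (Zane): max(-7, -9) = -7
Gamma (Uma): min(1, 9, -7) = -7
top (Zane): max(-2, 4, -7) = 4

4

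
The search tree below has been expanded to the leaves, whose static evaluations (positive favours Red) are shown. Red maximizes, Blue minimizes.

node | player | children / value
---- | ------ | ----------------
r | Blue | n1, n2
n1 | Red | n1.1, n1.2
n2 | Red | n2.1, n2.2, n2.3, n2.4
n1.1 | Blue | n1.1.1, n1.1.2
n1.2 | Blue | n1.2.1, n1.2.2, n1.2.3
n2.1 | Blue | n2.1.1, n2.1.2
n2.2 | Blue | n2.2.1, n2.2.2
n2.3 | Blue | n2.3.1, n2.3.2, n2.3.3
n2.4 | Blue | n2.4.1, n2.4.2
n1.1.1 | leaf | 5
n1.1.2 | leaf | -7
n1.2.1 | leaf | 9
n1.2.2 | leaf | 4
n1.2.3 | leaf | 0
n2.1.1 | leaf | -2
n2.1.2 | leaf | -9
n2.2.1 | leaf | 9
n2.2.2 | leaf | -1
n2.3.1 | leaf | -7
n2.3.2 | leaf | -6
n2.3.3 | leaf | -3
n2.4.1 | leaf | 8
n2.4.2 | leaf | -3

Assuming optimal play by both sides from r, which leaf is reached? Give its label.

n2.2.2

n1.1 (Blue): min(5, -7) = -7
n1.2 (Blue): min(9, 4, 0) = 0
n1 (Red): max(-7, 0) = 0
n2.1 (Blue): min(-2, -9) = -9
n2.2 (Blue): min(9, -1) = -1
n2.3 (Blue): min(-7, -6, -3) = -7
n2.4 (Blue): min(8, -3) = -3
n2 (Red): max(-9, -1, -7, -3) = -1
r (Blue): min(0, -1) = -1
At r, Blue picks n2 (lowest: -1).
At n2, Red picks n2.2 (highest: -1).
At n2.2, Blue picks n2.2.2 (lowest: -1).
Terminal value -1.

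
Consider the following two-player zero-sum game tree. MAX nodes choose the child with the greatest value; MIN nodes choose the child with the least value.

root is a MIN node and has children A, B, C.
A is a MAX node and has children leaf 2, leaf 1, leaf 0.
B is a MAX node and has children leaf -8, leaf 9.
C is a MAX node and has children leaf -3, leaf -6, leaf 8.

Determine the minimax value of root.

A (MAX): max(2, 1, 0) = 2
B (MAX): max(-8, 9) = 9
C (MAX): max(-3, -6, 8) = 8
root (MIN): min(2, 9, 8) = 2

2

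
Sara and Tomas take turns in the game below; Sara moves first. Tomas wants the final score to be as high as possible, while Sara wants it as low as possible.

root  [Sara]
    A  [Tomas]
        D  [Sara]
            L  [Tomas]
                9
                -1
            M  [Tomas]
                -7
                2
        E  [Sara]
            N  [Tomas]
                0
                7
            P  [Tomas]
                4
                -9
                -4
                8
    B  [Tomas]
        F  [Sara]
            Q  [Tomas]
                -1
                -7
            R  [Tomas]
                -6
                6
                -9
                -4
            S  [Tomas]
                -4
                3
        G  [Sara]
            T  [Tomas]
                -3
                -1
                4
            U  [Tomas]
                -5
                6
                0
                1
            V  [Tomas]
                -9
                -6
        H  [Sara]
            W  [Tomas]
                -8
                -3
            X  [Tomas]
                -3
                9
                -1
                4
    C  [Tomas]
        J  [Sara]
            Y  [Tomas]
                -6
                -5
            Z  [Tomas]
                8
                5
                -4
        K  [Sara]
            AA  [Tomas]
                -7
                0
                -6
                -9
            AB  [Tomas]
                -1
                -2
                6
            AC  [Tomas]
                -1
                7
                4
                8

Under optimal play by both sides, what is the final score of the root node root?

-1

L (Tomas): max(9, -1) = 9
M (Tomas): max(-7, 2) = 2
D (Sara): min(9, 2) = 2
N (Tomas): max(0, 7) = 7
P (Tomas): max(4, -9, -4, 8) = 8
E (Sara): min(7, 8) = 7
A (Tomas): max(2, 7) = 7
Q (Tomas): max(-1, -7) = -1
R (Tomas): max(-6, 6, -9, -4) = 6
S (Tomas): max(-4, 3) = 3
F (Sara): min(-1, 6, 3) = -1
T (Tomas): max(-3, -1, 4) = 4
U (Tomas): max(-5, 6, 0, 1) = 6
V (Tomas): max(-9, -6) = -6
G (Sara): min(4, 6, -6) = -6
W (Tomas): max(-8, -3) = -3
X (Tomas): max(-3, 9, -1, 4) = 9
H (Sara): min(-3, 9) = -3
B (Tomas): max(-1, -6, -3) = -1
Y (Tomas): max(-6, -5) = -5
Z (Tomas): max(8, 5, -4) = 8
J (Sara): min(-5, 8) = -5
AA (Tomas): max(-7, 0, -6, -9) = 0
AB (Tomas): max(-1, -2, 6) = 6
AC (Tomas): max(-1, 7, 4, 8) = 8
K (Sara): min(0, 6, 8) = 0
C (Tomas): max(-5, 0) = 0
root (Sara): min(7, -1, 0) = -1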